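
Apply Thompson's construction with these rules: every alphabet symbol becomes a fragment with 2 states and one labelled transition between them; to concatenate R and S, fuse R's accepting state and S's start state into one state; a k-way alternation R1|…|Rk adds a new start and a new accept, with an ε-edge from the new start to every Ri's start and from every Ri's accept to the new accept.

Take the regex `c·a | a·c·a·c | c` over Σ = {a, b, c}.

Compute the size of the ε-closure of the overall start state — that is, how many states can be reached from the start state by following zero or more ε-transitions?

4

Let C(F) = |ε-closure(F.start)| within fragment F, and note whether F accepts ε. Symbol fragments have C = 1 and do not accept ε. Then:
  c·a — C equals the left operand's closure size = 1 (its accept is not ε-reachable, so the closure stops there)
  a·c·a·c — C equals the left operand's closure size = 1 (its accept is not ε-reachable, so the closure stops there)
  c·a | a·c·a·c | c — new start ε-reaches every alternative's start; none of them accept ε, so the new accept is not reached: C = 1 + 1 + 1 + 1 = 4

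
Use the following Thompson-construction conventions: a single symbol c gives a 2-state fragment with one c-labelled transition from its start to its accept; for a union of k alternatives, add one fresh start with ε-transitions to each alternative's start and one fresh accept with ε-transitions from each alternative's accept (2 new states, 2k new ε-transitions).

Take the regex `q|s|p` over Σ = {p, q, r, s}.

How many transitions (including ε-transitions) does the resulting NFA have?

9

Bottom-up over the parse tree:
Each of the 3 symbol leaves contributes 1 transition (1 symbol, 0 ε).
  q|s|p → 9 transitions (3 symbol, 6 ε)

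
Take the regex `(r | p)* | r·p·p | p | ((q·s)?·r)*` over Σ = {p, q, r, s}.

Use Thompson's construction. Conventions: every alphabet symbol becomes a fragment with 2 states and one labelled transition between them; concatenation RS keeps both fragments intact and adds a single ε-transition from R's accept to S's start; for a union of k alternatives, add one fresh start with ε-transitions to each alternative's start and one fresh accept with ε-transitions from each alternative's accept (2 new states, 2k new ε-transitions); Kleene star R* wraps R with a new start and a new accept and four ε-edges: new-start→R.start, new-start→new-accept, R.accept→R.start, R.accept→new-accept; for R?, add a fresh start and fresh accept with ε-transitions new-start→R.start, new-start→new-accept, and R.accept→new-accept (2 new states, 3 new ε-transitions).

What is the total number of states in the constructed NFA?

Bottom-up over the parse tree:
Each of the 9 symbol leaves contributes a 2-state fragment.
  r | p → 6 states
  (r | p)* → 8 states
  r·p·p → 6 states
  q·s → 4 states
  (q·s)? → 6 states
  (q·s)?·r → 8 states
  ((q·s)?·r)* → 10 states
  (r | p)* | r·p·p | p | ((q·s)?·r)* → 28 states

28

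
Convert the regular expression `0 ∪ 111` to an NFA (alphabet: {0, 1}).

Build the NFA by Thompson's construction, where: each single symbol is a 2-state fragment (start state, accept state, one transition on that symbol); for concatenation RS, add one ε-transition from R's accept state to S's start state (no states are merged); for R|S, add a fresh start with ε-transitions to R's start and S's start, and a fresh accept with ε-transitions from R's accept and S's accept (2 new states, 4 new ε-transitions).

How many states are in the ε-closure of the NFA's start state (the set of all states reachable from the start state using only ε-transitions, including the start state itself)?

Let C(F) = |ε-closure(F.start)| within fragment F, and note whether F accepts ε. Symbol fragments have C = 1 and do not accept ε. Then:
  111 → same as the first factor's closure: |closure| = 1
  0 ∪ 111 → |closure| = 1 + 1 + 1 = 3 (the new accept is not ε-reachable since no branch accepts ε)

3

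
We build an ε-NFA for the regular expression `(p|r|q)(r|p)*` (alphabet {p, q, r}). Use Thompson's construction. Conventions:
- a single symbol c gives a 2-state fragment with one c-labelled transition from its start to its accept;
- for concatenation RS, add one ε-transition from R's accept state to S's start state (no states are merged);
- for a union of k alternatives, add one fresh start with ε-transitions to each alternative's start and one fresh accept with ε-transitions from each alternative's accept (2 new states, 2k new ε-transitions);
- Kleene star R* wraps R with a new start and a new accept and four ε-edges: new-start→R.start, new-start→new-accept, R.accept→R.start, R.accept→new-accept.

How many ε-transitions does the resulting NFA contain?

By structural recursion:
Each of the 5 symbol leaves contributes 0 ε-transitions.
  p|r|q — 6 ε-transitions
  r|p — 4 ε-transitions
  (r|p)* — 8 ε-transitions
  (p|r|q)(r|p)* — 15 ε-transitions

15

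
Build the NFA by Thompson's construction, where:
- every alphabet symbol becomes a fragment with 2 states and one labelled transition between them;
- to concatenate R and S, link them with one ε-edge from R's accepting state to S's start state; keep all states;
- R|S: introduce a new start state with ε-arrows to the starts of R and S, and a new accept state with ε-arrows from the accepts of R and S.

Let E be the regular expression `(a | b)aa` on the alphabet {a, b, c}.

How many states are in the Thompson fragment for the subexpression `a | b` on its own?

Fragment for `a | b`:
Each of the 2 symbol leaves contributes a 2-state fragment.
  a | b : 6 states

6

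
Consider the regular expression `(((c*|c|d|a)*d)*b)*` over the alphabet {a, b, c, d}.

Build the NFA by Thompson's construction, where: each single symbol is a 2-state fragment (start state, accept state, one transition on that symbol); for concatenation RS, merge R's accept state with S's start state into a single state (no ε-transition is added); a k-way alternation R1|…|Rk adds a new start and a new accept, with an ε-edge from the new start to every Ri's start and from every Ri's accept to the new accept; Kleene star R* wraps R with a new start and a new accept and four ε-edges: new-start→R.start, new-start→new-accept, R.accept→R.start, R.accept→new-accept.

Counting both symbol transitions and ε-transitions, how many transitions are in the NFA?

Bottom-up over the parse tree:
Each of the 6 symbol leaves contributes 1 transition (1 symbol, 0 ε).
  c* — 5 transitions (1 symbol, 4 ε)
  c*|c|d|a — 16 transitions (4 symbol, 12 ε)
  (c*|c|d|a)* — 20 transitions (4 symbol, 16 ε)
  (c*|c|d|a)*d — 21 transitions (5 symbol, 16 ε)
  ((c*|c|d|a)*d)* — 25 transitions (5 symbol, 20 ε)
  ((c*|c|d|a)*d)*b — 26 transitions (6 symbol, 20 ε)
  (((c*|c|d|a)*d)*b)* — 30 transitions (6 symbol, 24 ε)

30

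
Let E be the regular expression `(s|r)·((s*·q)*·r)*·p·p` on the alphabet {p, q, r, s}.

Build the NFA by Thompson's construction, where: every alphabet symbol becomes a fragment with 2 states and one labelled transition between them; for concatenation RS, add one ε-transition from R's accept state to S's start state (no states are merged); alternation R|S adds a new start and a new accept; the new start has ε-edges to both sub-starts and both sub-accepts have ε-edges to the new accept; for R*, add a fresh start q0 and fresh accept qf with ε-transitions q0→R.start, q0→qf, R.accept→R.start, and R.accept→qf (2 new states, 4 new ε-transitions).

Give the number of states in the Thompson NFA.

Per subexpression:
Each of the 7 symbol leaves contributes a 2-state fragment.
  s|r = 6 states
  s* = 4 states
  s*·q = 6 states
  (s*·q)* = 8 states
  (s*·q)*·r = 10 states
  ((s*·q)*·r)* = 12 states
  (s|r)·((s*·q)*·r)*·p·p = 22 states

22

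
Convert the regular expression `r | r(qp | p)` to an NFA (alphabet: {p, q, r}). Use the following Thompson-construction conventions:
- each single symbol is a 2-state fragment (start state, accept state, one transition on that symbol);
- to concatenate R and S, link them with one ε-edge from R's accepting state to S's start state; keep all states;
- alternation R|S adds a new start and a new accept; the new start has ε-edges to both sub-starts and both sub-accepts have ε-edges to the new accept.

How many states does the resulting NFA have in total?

14

Per subexpression:
Each of the 5 symbol leaves contributes a 2-state fragment.
  qp = 4 states
  qp | p = 8 states
  r(qp | p) = 10 states
  r | r(qp | p) = 14 states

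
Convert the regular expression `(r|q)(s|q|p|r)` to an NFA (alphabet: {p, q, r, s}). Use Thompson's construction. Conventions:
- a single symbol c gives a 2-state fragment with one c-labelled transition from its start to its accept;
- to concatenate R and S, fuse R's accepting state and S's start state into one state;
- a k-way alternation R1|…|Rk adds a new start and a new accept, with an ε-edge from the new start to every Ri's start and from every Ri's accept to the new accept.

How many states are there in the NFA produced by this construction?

By structural recursion:
Each of the 6 symbol leaves contributes a 2-state fragment.
  r|q — 6 states
  s|q|p|r — 10 states
  (r|q)(s|q|p|r) — 15 states

15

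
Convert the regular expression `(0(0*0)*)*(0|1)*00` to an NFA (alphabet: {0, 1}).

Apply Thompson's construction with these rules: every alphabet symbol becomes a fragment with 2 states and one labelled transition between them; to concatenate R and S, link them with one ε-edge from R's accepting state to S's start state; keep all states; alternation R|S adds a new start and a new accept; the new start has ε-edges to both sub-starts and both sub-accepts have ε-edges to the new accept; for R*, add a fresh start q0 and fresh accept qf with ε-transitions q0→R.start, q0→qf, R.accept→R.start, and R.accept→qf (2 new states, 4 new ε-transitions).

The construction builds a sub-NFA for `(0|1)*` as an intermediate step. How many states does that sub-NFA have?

8

Fragment for `(0|1)*`:
Each of the 2 symbol leaves contributes a 2-state fragment.
  0|1 → 6 states
  (0|1)* → 8 states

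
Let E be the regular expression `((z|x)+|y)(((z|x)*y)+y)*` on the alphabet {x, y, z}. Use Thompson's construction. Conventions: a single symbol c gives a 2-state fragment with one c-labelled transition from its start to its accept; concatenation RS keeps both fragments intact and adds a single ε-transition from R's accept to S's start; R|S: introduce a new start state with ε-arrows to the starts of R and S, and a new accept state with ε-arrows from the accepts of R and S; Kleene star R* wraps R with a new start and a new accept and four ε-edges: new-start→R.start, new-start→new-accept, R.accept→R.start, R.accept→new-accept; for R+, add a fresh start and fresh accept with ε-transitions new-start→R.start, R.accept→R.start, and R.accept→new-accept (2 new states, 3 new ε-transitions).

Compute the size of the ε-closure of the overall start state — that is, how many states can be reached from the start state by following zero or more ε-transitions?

6

Let C(F) = |ε-closure(F.start)| within fragment F, and note whether F accepts ε. Symbol fragments have C = 1 and do not accept ε. Then:
  z|x → new start ε-reaches every alternative's start; none of them accept ε, so the new accept is not reached: |ε-closure| = 1 + 1 + 1 = 3
  (z|x)+ → new start ε-reaches only the body's start; the new accept needs a symbol first: |ε-closure| = 1 + 3 = 4
  (z|x)+|y → new start ε-reaches every alternative's start; none of them accept ε, so the new accept is not reached: |ε-closure| = 1 + 4 + 1 = 6
  z|x → new start ε-reaches every alternative's start; none of them accept ε, so the new accept is not reached: |ε-closure| = 1 + 1 + 1 = 3
  (z|x)* → new start has ε-edges to the inner start and to the new accept, so |ε-closure| = 2 + 3 = 5
  (z|x)*y → the left operand accepts ε, so the closure extends into the next operand (via the concat ε-link); |ε-closure| = 5 + 1 = 6
  ((z|x)*y)+ → new start ε-reaches only the body's start; the new accept needs a symbol first: |ε-closure| = 1 + 6 = 7
  ((z|x)*y)+y → |ε-closure| equals the left operand's closure size = 7 (its accept is not ε-reachable, so the closure stops there)
  (((z|x)*y)+y)* → new start has ε-edges to the inner start and to the new accept, so |ε-closure| = 2 + 7 = 9
  ((z|x)+|y)(((z|x)*y)+y)* → same as the first factor's closure: |ε-closure| = 6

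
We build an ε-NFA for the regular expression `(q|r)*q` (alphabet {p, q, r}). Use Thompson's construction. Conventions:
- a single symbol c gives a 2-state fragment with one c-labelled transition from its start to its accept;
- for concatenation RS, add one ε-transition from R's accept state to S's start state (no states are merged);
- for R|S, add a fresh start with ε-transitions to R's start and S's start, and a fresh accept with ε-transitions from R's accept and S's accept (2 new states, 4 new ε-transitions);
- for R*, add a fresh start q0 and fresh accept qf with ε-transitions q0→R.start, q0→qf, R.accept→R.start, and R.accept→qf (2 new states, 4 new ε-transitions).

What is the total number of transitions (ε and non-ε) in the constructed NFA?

12

Recursing over subexpressions:
Each of the 3 symbol leaves contributes 1 transition (1 symbol, 0 ε).
  q|r : 6 transitions (2 symbol, 4 ε)
  (q|r)* : 10 transitions (2 symbol, 8 ε)
  (q|r)*q : 12 transitions (3 symbol, 9 ε)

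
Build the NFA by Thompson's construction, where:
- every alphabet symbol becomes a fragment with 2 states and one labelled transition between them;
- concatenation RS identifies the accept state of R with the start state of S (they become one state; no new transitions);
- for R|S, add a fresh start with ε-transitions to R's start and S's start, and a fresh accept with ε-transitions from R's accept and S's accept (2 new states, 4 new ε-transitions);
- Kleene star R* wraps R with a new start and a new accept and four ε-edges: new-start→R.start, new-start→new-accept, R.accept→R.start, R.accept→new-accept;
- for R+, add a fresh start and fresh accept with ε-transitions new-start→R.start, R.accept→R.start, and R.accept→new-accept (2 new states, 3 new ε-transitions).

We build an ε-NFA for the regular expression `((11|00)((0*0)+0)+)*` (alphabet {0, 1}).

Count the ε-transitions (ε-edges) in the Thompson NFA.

Recursing over subexpressions:
Each of the 7 symbol leaves contributes 0 ε-transitions.
  11 : 0 ε-transitions
  00 : 0 ε-transitions
  11|00 : 4 ε-transitions
  0* : 4 ε-transitions
  0*0 : 4 ε-transitions
  (0*0)+ : 7 ε-transitions
  (0*0)+0 : 7 ε-transitions
  ((0*0)+0)+ : 10 ε-transitions
  (11|00)((0*0)+0)+ : 14 ε-transitions
  ((11|00)((0*0)+0)+)* : 18 ε-transitions

18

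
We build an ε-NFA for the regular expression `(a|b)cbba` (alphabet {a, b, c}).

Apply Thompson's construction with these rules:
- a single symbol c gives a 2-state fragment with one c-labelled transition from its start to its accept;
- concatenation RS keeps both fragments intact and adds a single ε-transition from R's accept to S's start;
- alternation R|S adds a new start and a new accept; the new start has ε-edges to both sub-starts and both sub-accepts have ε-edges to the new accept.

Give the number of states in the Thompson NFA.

Recursing over subexpressions:
Each of the 6 symbol leaves contributes a 2-state fragment.
  a|b : 6 states
  (a|b)cbba : 14 states

14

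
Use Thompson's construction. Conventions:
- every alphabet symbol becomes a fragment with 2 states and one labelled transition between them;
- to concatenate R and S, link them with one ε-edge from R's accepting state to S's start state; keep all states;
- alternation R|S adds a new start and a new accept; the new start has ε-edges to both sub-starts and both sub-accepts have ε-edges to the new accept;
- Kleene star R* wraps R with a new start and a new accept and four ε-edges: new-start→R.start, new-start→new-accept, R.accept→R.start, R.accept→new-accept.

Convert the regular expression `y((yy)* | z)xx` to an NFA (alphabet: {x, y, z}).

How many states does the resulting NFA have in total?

Bottom-up over the parse tree:
Each of the 6 symbol leaves contributes a 2-state fragment.
  yy — 4 states
  (yy)* — 6 states
  (yy)* | z — 10 states
  y((yy)* | z)xx — 16 states

16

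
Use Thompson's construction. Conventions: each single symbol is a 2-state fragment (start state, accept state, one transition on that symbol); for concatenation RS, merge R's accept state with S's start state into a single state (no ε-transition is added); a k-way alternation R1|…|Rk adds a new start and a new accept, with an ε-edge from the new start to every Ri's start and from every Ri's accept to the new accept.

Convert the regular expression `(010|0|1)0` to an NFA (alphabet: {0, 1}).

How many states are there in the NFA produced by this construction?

11

Building bottom-up:
Each of the 6 symbol leaves contributes a 2-state fragment.
  010 — 4 states
  010|0|1 — 10 states
  (010|0|1)0 — 11 states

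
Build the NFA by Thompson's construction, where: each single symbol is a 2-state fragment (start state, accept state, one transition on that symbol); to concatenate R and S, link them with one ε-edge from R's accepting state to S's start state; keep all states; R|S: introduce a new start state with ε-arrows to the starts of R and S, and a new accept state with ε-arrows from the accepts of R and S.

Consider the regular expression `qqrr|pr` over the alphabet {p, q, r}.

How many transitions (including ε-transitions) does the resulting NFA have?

Per subexpression:
Each of the 6 symbol leaves contributes 1 transition (1 symbol, 0 ε).
  qqrr = 7 transitions (4 symbol, 3 ε)
  pr = 3 transitions (2 symbol, 1 ε)
  qqrr|pr = 14 transitions (6 symbol, 8 ε)

14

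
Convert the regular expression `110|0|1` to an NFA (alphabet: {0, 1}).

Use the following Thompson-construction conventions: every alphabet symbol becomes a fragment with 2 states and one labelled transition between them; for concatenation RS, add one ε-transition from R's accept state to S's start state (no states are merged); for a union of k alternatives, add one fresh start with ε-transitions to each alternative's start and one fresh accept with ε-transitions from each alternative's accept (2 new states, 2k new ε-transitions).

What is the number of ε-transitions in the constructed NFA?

Bottom-up over the parse tree:
Each of the 5 symbol leaves contributes 0 ε-transitions.
  110 — 2 ε-transitions
  110|0|1 — 8 ε-transitions

8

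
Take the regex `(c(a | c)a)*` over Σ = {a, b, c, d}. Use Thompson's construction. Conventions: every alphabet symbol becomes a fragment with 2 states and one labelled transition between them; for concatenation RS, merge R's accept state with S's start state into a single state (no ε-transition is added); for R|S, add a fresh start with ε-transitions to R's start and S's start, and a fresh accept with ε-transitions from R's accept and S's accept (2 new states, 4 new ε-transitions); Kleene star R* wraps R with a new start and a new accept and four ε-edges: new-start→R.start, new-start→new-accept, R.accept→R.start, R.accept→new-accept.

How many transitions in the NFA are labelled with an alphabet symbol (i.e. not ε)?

4

Per subexpression:
Each of the 4 symbol leaves contributes exactly 1 symbol transition.
  a | c = 2 symbol transitions
  c(a | c)a = 4 symbol transitions
  (c(a | c)a)* = 4 symbol transitions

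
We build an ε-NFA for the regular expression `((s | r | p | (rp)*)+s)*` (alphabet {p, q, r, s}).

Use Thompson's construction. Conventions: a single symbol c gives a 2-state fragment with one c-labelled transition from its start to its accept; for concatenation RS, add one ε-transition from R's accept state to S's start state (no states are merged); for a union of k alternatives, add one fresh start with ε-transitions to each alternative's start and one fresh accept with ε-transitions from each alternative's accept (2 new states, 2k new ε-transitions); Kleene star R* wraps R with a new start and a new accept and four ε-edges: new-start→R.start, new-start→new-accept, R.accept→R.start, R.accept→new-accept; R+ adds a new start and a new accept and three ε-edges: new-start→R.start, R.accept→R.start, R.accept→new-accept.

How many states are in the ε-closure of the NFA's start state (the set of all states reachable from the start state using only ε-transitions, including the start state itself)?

13

Let C(F) = |ε-closure(F.start)| within fragment F, and note whether F accepts ε. Symbol fragments have C = 1 and do not accept ε. Then:
  rp : |closure| equals the left operand's closure size = 1 (its accept is not ε-reachable, so the closure stops there)
  (rp)* : new start has ε-edges to the inner start and to the new accept, so |closure| = 2 + 1 = 3
  s | r | p | (rp)* : |closure| = 1 (new start) + (1 + 1 + 1 + 3) + 1 (new accept, since some branch ε-reaches its own accept) = 8
  (s | r | p | (rp)*)+ : new start ε-reaches the body's start; the body's accept is ε-reachable, so the new accept is too: |closure| = 1 + 8 + 1 = 10
  (s | r | p | (rp)*)+s : |closure| = 10 + 1 = 11 (closure spills across the concat boundary because the left factor accepts ε)
  ((s | r | p | (rp)*)+s)* : new start has ε-edges to the inner start and to the new accept, so |closure| = 2 + 11 = 13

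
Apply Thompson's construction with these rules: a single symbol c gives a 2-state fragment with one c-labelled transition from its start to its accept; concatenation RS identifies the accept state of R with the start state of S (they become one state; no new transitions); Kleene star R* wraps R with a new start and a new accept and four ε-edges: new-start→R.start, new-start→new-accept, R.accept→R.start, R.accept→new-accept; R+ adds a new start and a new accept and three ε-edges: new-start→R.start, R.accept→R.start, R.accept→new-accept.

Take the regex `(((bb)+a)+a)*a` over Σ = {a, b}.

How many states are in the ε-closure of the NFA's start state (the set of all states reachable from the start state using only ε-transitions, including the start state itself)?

5

Let C(F) = |ε-closure(F.start)| within fragment F, and note whether F accepts ε. Symbol fragments have C = 1 and do not accept ε. Then:
  bb → same as the first factor's closure: C = 1
  (bb)+ → new start ε-reaches only the body's start; the new accept needs a symbol first: C = 1 + 1 = 2
  (bb)+a → C equals the left operand's closure size = 2 (its accept is not ε-reachable, so the closure stops there)
  ((bb)+a)+ → new start ε-reaches only the body's start; the new accept needs a symbol first: C = 1 + 2 = 3
  ((bb)+a)+a → C equals the left operand's closure size = 3 (its accept is not ε-reachable, so the closure stops there)
  (((bb)+a)+a)* → the star's fresh start ε-reaches both the body's start and the fresh accept: C = 2 + 3 = 5
  (((bb)+a)+a)*a → the left operand accepts ε, so the closure extends into the next operand (the shared merged state is already counted); C = 5 + (1−1) = 5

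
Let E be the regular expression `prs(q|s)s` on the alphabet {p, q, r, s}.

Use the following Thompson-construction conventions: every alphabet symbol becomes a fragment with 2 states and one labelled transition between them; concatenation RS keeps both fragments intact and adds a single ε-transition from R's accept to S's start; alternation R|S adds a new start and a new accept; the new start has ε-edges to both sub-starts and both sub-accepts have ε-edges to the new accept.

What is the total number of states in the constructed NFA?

14

Per subexpression:
Each of the 6 symbol leaves contributes a 2-state fragment.
  q|s — 6 states
  prs(q|s)s — 14 states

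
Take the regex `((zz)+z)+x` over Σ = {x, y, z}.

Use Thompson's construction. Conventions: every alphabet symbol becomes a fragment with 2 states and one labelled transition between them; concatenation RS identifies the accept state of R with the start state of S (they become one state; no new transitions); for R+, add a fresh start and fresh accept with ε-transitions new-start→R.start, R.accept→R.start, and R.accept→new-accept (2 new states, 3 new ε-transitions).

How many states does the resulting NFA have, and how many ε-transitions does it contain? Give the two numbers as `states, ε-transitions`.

9, 6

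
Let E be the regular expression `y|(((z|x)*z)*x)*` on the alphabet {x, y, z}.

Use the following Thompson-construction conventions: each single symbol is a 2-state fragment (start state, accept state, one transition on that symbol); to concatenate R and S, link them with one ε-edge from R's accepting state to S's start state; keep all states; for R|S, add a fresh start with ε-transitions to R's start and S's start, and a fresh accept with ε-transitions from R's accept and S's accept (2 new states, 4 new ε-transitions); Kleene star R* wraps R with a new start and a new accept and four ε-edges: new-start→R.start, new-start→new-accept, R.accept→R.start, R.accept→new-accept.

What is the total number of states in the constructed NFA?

20

Per subexpression:
Each of the 5 symbol leaves contributes a 2-state fragment.
  z|x — 6 states
  (z|x)* — 8 states
  (z|x)*z — 10 states
  ((z|x)*z)* — 12 states
  ((z|x)*z)*x — 14 states
  (((z|x)*z)*x)* — 16 states
  y|(((z|x)*z)*x)* — 20 states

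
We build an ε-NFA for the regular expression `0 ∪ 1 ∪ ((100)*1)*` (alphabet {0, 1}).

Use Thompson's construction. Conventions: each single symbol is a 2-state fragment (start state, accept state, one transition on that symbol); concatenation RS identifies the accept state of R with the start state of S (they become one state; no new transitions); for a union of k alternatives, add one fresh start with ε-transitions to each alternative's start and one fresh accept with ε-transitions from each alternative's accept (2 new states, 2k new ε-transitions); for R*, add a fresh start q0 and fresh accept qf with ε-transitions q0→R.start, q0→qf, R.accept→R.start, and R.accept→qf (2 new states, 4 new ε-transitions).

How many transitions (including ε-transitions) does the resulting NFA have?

Recursing over subexpressions:
Each of the 6 symbol leaves contributes 1 transition (1 symbol, 0 ε).
  100 : 3 transitions (3 symbol, 0 ε)
  (100)* : 7 transitions (3 symbol, 4 ε)
  (100)*1 : 8 transitions (4 symbol, 4 ε)
  ((100)*1)* : 12 transitions (4 symbol, 8 ε)
  0 ∪ 1 ∪ ((100)*1)* : 20 transitions (6 symbol, 14 ε)

20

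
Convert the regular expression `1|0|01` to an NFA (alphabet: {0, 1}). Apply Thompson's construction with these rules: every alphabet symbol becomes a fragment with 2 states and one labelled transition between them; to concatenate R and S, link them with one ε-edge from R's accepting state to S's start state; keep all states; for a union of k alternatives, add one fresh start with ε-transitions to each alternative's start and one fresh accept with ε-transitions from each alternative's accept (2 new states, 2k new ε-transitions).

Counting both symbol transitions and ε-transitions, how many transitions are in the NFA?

11

Per subexpression:
Each of the 4 symbol leaves contributes 1 transition (1 symbol, 0 ε).
  01 → 3 transitions (2 symbol, 1 ε)
  1|0|01 → 11 transitions (4 symbol, 7 ε)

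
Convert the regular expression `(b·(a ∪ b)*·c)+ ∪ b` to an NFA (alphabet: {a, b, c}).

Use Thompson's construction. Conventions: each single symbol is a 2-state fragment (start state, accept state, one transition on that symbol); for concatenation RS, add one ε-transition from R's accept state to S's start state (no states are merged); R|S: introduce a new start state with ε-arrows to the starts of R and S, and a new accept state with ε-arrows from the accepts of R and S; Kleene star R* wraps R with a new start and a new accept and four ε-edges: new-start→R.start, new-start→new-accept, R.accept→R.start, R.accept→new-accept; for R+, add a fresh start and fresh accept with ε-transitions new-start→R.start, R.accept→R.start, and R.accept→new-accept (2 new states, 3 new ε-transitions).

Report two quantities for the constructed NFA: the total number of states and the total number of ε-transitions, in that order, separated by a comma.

18, 17

By structural recursion:
Each of the 5 symbol leaves contributes 2 states and 0 ε-transitions.
  a ∪ b = 6 states, 4 ε-transitions
  (a ∪ b)* = 8 states, 8 ε-transitions
  b·(a ∪ b)*·c = 12 states, 10 ε-transitions
  (b·(a ∪ b)*·c)+ = 14 states, 13 ε-transitions
  (b·(a ∪ b)*·c)+ ∪ b = 18 states, 17 ε-transitions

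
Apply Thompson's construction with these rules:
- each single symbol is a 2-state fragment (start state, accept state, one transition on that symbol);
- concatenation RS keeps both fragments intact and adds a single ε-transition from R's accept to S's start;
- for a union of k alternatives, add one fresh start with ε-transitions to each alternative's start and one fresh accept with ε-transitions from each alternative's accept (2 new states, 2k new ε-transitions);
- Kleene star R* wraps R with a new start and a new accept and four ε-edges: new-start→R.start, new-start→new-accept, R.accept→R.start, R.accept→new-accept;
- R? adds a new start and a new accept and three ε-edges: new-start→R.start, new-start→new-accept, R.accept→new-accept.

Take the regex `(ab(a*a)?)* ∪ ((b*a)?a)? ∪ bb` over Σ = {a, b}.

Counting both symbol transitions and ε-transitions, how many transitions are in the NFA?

42

By structural recursion:
Each of the 9 symbol leaves contributes 1 transition (1 symbol, 0 ε).
  a* : 5 transitions (1 symbol, 4 ε)
  a*a : 7 transitions (2 symbol, 5 ε)
  (a*a)? : 10 transitions (2 symbol, 8 ε)
  ab(a*a)? : 14 transitions (4 symbol, 10 ε)
  (ab(a*a)?)* : 18 transitions (4 symbol, 14 ε)
  b* : 5 transitions (1 symbol, 4 ε)
  b*a : 7 transitions (2 symbol, 5 ε)
  (b*a)? : 10 transitions (2 symbol, 8 ε)
  (b*a)?a : 12 transitions (3 symbol, 9 ε)
  ((b*a)?a)? : 15 transitions (3 symbol, 12 ε)
  bb : 3 transitions (2 symbol, 1 ε)
  (ab(a*a)?)* ∪ ((b*a)?a)? ∪ bb : 42 transitions (9 symbol, 33 ε)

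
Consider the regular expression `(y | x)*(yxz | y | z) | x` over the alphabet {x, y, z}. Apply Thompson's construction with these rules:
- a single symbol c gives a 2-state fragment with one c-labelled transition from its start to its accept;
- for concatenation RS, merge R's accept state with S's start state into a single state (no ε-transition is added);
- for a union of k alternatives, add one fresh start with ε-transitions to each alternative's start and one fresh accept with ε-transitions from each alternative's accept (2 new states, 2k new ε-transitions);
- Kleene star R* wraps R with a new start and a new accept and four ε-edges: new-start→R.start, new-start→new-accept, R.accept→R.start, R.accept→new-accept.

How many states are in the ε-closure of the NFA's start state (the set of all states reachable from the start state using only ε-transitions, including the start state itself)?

Let C(F) = |ε-closure(F.start)| within fragment F, and note whether F accepts ε. Symbol fragments have C = 1 and do not accept ε. Then:
  y | x — new start ε-reaches every alternative's start; none of them accept ε, so the new accept is not reached: |closure| = 1 + 1 + 1 = 3
  (y | x)* — |closure| = 1 (new start) + 3 (body) + 1 (new accept) = 5
  yxz — same as the first factor's closure: |closure| = 1
  yxz | y | z — |closure| = 1 + 1 + 1 + 1 = 4 (the new accept is not ε-reachable since no branch accepts ε)
  (y | x)*(yxz | y | z) — |closure| = 5 + (4−1) = 8 (closure spills across the concat boundary because the left factor accepts ε)
  (y | x)*(yxz | y | z) | x — |closure| = 1 + 8 + 1 = 10 (the new accept is not ε-reachable since no branch accepts ε)

10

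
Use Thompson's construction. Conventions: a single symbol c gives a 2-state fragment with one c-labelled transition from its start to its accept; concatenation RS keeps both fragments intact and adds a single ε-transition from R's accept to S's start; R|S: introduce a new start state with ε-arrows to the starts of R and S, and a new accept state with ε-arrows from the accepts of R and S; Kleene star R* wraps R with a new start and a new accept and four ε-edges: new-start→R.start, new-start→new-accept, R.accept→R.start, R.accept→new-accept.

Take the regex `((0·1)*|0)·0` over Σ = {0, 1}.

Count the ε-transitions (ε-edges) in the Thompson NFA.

Bottom-up over the parse tree:
Each of the 4 symbol leaves contributes 0 ε-transitions.
  0·1 = 1 ε-transition
  (0·1)* = 5 ε-transitions
  (0·1)*|0 = 9 ε-transitions
  ((0·1)*|0)·0 = 10 ε-transitions

10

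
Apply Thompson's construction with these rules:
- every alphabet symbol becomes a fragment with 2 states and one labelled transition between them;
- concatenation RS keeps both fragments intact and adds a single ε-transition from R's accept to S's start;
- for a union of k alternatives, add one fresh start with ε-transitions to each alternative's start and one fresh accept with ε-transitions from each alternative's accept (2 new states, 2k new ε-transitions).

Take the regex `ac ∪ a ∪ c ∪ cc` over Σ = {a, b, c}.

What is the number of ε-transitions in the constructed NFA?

10

Recursing over subexpressions:
Each of the 6 symbol leaves contributes 0 ε-transitions.
  ac : 1 ε-transition
  cc : 1 ε-transition
  ac ∪ a ∪ c ∪ cc : 10 ε-transitions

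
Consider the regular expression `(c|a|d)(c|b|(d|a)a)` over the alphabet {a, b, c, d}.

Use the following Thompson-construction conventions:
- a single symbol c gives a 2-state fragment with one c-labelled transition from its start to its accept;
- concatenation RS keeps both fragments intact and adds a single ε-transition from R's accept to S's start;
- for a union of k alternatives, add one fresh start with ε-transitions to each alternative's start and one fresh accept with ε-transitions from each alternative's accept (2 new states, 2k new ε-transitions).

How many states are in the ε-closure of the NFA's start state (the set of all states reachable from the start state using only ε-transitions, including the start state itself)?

4

Compute the ε-closure size of each fragment's start state recursively; a symbol fragment's start has no outgoing ε-edge, so its closure is just itself (size 1).
  c|a|d : |closure| = 1 + 1 + 1 + 1 = 4 (the new accept is not ε-reachable since no branch accepts ε)
  d|a : new start ε-reaches every alternative's start; none of them accept ε, so the new accept is not reached: |closure| = 1 + 1 + 1 = 3
  (d|a)a : |closure| equals the left operand's closure size = 3 (its accept is not ε-reachable, so the closure stops there)
  c|b|(d|a)a : |closure| = 1 + 1 + 1 + 3 = 6 (the new accept is not ε-reachable since no branch accepts ε)
  (c|a|d)(c|b|(d|a)a) : |closure| equals the left operand's closure size = 4 (its accept is not ε-reachable, so the closure stops there)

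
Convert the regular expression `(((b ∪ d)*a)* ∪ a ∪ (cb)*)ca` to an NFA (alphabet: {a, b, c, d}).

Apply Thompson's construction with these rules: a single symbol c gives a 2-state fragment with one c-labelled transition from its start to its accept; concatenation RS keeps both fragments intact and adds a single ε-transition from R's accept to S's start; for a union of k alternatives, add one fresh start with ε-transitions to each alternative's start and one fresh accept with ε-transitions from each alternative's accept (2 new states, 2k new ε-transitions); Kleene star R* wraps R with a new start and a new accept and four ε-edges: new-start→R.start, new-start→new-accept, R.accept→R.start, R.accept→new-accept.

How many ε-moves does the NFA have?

Recursing over subexpressions:
Each of the 8 symbol leaves contributes 0 ε-transitions.
  b ∪ d : 4 ε-transitions
  (b ∪ d)* : 8 ε-transitions
  (b ∪ d)*a : 9 ε-transitions
  ((b ∪ d)*a)* : 13 ε-transitions
  cb : 1 ε-transition
  (cb)* : 5 ε-transitions
  ((b ∪ d)*a)* ∪ a ∪ (cb)* : 24 ε-transitions
  (((b ∪ d)*a)* ∪ a ∪ (cb)*)ca : 26 ε-transitions

26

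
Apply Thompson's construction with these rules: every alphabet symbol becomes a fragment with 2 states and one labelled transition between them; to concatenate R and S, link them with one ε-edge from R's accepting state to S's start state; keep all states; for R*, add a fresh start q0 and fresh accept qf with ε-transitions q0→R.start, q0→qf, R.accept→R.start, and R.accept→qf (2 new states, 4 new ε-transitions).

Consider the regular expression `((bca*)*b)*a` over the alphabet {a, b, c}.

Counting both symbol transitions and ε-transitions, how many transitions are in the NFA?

21

Per subexpression:
Each of the 5 symbol leaves contributes 1 transition (1 symbol, 0 ε).
  a* : 5 transitions (1 symbol, 4 ε)
  bca* : 9 transitions (3 symbol, 6 ε)
  (bca*)* : 13 transitions (3 symbol, 10 ε)
  (bca*)*b : 15 transitions (4 symbol, 11 ε)
  ((bca*)*b)* : 19 transitions (4 symbol, 15 ε)
  ((bca*)*b)*a : 21 transitions (5 symbol, 16 ε)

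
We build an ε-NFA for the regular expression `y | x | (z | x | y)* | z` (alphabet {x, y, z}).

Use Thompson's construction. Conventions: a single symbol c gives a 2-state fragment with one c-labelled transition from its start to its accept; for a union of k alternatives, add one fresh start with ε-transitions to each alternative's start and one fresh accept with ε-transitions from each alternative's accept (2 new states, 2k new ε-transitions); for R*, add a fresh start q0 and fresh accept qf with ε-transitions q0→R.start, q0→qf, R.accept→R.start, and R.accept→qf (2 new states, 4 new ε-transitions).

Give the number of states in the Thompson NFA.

18

By structural recursion:
Each of the 6 symbol leaves contributes a 2-state fragment.
  z | x | y = 8 states
  (z | x | y)* = 10 states
  y | x | (z | x | y)* | z = 18 states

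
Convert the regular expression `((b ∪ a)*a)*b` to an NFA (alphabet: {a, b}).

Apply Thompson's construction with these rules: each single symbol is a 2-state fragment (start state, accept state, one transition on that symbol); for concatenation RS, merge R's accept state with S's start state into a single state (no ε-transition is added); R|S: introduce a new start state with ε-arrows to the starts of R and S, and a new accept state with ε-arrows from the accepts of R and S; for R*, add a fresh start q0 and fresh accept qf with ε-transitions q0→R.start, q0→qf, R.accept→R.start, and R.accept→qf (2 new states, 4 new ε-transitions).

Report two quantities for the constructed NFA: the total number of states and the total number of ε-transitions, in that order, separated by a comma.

Bottom-up over the parse tree:
Each of the 4 symbol leaves contributes 2 states and 0 ε-transitions.
  b ∪ a — 6 states, 4 ε-transitions
  (b ∪ a)* — 8 states, 8 ε-transitions
  (b ∪ a)*a — 9 states, 8 ε-transitions
  ((b ∪ a)*a)* — 11 states, 12 ε-transitions
  ((b ∪ a)*a)*b — 12 states, 12 ε-transitions

12, 12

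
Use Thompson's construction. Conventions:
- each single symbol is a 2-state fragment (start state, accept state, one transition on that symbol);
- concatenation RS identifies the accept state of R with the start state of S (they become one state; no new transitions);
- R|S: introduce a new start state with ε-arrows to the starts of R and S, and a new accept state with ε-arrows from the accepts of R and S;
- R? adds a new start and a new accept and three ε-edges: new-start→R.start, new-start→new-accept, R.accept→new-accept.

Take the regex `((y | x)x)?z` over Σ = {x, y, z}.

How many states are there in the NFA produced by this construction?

Per subexpression:
Each of the 4 symbol leaves contributes a 2-state fragment.
  y | x : 6 states
  (y | x)x : 7 states
  ((y | x)x)? : 9 states
  ((y | x)x)?z : 10 states

10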